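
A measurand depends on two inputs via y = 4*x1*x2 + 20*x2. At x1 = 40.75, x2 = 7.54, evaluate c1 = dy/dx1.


y = 4*x1*x2 + 20*x2
dy/dx1 = 4*x2
Evaluate at x2 = 7.54: c1 = 4 * 7.54
c1 = 30.1600

30.1600


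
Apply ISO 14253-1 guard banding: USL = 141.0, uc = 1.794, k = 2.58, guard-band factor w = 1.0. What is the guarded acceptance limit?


U = k * uc = 2.58 * 1.794 = 4.62852
guard band g = w * U = 1.0 * 4.62852 = 4.62852
AL = USL - g = 141.0 - 4.62852
AL = 136.3715

136.3715


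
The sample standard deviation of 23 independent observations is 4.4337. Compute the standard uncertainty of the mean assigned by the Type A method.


u_A = s / sqrt(n)
u_A = 4.4337 / sqrt(23)
u_A = 4.4337 / 4.7958315
u_A = 0.9245

0.9245


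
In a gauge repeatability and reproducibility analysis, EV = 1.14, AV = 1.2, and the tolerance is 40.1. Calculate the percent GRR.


GRR = sqrt(EV^2 + AV^2) = sqrt(1.14^2 + 1.2^2) = 1.6551737
%GRR = GRR / tol * 100 = 1.6551737 / 40.1 * 100
%GRR = 4.1276

4.1276


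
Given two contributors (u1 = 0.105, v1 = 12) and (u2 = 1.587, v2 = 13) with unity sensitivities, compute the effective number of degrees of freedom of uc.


uc = sqrt(u1^2 + u2^2) = sqrt(0.105^2 + 1.587^2) = 1.5904697
v_eff = uc^4 / (u1^4/v1 + u2^4/v2)
= 1.5904697^4 / (0.105^4/12 + 1.587^4/13)
= 6.3988451 / 0.48794781
v_eff = 13.1138

13.1138


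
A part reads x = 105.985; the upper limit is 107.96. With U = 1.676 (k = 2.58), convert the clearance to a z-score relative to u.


u = U / k = 1.676 / 2.58 = 0.6496124
margin = |USL - x| = |107.96 - 105.985| = 1.975
z = margin / u = 1.975 / 0.6496124
z = 3.0403

3.0403


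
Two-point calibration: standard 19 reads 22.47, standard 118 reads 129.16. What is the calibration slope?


slope = (y2 - y1) / (x2 - x1)
= (129.16 - 22.47) / (118 - 19)
= 106.6900 / 99
= 1.0777

1.0777


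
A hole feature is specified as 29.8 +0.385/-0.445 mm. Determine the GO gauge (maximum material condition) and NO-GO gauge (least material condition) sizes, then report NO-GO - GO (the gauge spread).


GO = nominal - lower_tol (smallest hole = maximum material condition)
GO = 29.8 - 0.445 = 29.355
NO-GO = nominal + upper_tol (largest hole = least material condition)
NO-GO = 29.8 + 0.385 = 30.185
spread = NO-GO - GO = 30.185 - 29.355 = 0.8300

0.8300


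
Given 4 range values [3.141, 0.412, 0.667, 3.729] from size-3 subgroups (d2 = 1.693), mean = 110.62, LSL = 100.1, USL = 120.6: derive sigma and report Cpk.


R_bar = (3.141 + 0.412 + 0.667 + 3.729) / 4 = 1.98725
sigma = R_bar / d2 = 1.98725 / 1.693 = 1.1738039
Cp = (USL - LSL)/(6*sigma) = (120.6 - 100.1)/(6*1.1738039) = 2.9108
Cpu = (120.6 - 110.62)/(3*1.1738039) = 2.8341
Cpl = (110.62 - 100.1)/(3*1.1738039) = 2.9874
Cpk = min(Cpu, Cpl) = 2.8341

2.8341


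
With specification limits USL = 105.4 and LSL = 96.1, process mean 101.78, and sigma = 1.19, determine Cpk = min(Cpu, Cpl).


Cpu = (USL - mean) / (3*sigma) = (105.4 - 101.78) / (3*1.19) = 1.0140
Cpl = (mean - LSL) / (3*sigma) = (101.78 - 96.1) / (3*1.19) = 1.5910
Cpk = min(Cpu, Cpl) = 1.0140

1.0140


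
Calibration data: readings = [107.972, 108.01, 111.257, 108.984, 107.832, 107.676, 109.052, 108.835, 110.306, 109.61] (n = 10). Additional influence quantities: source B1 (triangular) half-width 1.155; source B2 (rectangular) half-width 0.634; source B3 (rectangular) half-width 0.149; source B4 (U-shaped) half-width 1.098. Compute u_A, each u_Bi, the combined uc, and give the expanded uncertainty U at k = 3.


mean = (107.972 + 108.01 + 111.257 + 108.984 + 107.832 + 107.676 + 109.052 + 108.835 + 110.306 + 109.61) / 10 = 108.9534
s = sqrt(sum((x - mean)^2)/(n-1)) = 1.1706759
u_A = s / sqrt(n) = 1.1706759 / sqrt(10) = 0.37020022
u_B1 = 1.155 / sqrt(6) = 0.47152678
u_B2 = 0.634 / sqrt(3) = 0.36604007
u_B3 = 0.149 / sqrt(3) = 0.08602519
u_B4 = 1.098 / sqrt(2) = 0.77640325
uc = sqrt(0.37020022^2 + 0.47152678^2 + 0.36604007^2 + 0.08602519^2 + 0.77640325^2) = 1.050511
U = k * uc = 3 * 1.050511
U = 3.1515

3.1515


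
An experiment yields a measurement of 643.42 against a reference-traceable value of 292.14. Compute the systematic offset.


Systematic error = measured - true
= 643.42 - 292.14
= 351.2800

351.2800


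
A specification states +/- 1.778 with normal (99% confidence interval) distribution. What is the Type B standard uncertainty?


u_B = half_width / 2.576
u_B = 1.778 / 2.576
u_B = 0.6902

0.6902


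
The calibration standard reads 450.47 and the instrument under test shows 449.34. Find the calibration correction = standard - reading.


Correction = standard - reading
= 450.47 - 449.34
= 1.1300

1.1300


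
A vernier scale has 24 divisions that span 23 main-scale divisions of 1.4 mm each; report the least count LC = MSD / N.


LC = MSD / n_div
= 1.4 / 24
= 0.0583

0.0583


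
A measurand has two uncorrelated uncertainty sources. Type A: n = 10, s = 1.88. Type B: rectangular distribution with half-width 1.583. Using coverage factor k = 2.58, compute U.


u_A = s / sqrt(n) = 1.88 / sqrt(10) = 0.5945082
u_B = half_width / sqrt(3) = 1.583 / sqrt(3) = 0.91394548
uc = sqrt(u_A^2 + u_B^2) = sqrt(0.5945082^2 + 0.91394548^2) = 1.0902919
U = k * uc = 2.58 * 1.0902919
U = 2.8130

2.8130


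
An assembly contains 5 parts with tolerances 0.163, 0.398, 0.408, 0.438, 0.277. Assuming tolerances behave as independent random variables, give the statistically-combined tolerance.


RSS = sqrt(0.163^2 + 0.398^2 + 0.408^2 + 0.438^2 + 0.277^2)
= sqrt(0.62001)
= 0.7874

0.7874


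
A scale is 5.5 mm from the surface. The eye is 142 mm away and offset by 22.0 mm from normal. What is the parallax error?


error = h * offset / d
= 5.5 * 22.0 / 142
= 0.8521

0.8521


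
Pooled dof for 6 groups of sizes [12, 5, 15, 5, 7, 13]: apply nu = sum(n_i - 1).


nu = sum_i (n_i - 1)
nu = ((12 - 1) + (5 - 1) + (15 - 1) + (5 - 1) + (7 - 1) + (13 - 1))
nu = 11 + 4 + 14 + 4 + 6 + 12
nu = 51

51


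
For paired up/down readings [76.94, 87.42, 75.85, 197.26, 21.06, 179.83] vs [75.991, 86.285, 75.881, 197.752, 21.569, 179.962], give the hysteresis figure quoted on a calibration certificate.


|76.94 - 75.991| = 0.9490
|87.42 - 86.285| = 1.1350
|75.85 - 75.881| = 0.0310
|197.26 - 197.752| = 0.4920
|21.06 - 21.569| = 0.5090
|179.83 - 179.962| = 0.1320
hysteresis = max(diffs) = 1.1350

1.1350


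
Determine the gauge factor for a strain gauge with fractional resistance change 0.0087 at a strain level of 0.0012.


GF = (dR/R) / epsilon
= 0.0087 / 0.0012
= 7.2500

7.2500


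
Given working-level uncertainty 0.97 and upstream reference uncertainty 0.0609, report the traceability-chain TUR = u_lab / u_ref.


TUR = u_lab / u_ref
= 0.97 / 0.0609
= 15.9278

15.9278


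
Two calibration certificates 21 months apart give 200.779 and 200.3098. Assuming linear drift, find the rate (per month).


rate = (v2 - v1) / months
= (200.3098 - 200.779) / 21
= -0.4692 / 21
= -0.0223

-0.0223


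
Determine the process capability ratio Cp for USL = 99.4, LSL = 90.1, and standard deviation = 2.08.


Cp = (USL - LSL) / (6 * sigma)
= (99.4 - 90.1) / (6 * 2.08)
= 9.3000 / 12.4800
= 0.7452

0.7452


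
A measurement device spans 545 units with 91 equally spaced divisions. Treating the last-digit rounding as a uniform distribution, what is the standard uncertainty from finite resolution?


resolution = range / divisions
resolution = 545 / 91 = 5.989011
u_res = resolution / (2*sqrt(3))
u_res = 5.989011 / 3.4641016
u_res = 1.7289

1.7289


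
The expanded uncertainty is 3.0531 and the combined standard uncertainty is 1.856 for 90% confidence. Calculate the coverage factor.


k = U / uc
k = 3.0531 / 1.856
k = 1.645

1.645


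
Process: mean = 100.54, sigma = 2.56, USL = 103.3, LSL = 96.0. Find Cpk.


Cpu = (USL - mean) / (3*sigma) = (103.3 - 100.54) / (3*2.56) = 0.3594
Cpl = (mean - LSL) / (3*sigma) = (100.54 - 96.0) / (3*2.56) = 0.5911
Cpk = min(Cpu, Cpl) = 0.3594

0.3594


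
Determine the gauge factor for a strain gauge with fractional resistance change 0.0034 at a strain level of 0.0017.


GF = (dR/R) / epsilon
= 0.0034 / 0.0017
= 2.0000

2.0000


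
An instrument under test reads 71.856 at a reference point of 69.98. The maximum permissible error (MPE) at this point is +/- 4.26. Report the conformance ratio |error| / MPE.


e = indication - reference = 71.856 - 69.98 = 1.8760
|e| = 1.8760
ratio = |e| / MPE = 1.8760 / 4.26
ratio = 0.4404

0.4404


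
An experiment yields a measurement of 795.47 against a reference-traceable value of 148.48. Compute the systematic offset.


Systematic error = measured - true
= 795.47 - 148.48
= 646.9900

646.9900


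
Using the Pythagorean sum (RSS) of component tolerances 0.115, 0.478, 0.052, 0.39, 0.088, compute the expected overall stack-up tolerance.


RSS = sqrt(0.115^2 + 0.478^2 + 0.052^2 + 0.39^2 + 0.088^2)
= sqrt(0.404257)
= 0.6358

0.6358


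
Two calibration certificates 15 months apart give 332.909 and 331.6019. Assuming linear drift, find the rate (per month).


rate = (v2 - v1) / months
= (331.6019 - 332.909) / 15
= -1.3071 / 15
= -0.0871

-0.0871


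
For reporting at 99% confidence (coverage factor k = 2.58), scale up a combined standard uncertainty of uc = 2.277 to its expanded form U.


U = k * uc
U = 2.58 * 2.277
U = 5.8747

5.8747


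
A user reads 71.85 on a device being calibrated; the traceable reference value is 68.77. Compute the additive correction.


Correction = standard - reading
= 68.77 - 71.85
= -3.0800

-3.0800


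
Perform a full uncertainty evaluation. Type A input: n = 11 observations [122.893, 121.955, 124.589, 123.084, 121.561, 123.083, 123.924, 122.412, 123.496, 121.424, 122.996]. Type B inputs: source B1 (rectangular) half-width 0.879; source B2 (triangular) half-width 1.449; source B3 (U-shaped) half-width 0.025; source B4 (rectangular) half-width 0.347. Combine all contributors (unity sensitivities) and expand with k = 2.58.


mean = (122.893 + 121.955 + 124.589 + 123.084 + 121.561 + 123.083 + 123.924 + 122.412 + 123.496 + 121.424 + 122.996) / 11 = 122.8560909
s = sqrt(sum((x - mean)^2)/(n-1)) = 0.97028763
u_A = s / sqrt(n) = 0.97028763 / sqrt(11) = 0.29255273
u_B1 = 0.879 / sqrt(3) = 0.50749089
u_B2 = 1.449 / sqrt(6) = 0.59155177
u_B3 = 0.025 / sqrt(2) = 0.01767767
u_B4 = 0.347 / sqrt(3) = 0.20034054
uc = sqrt(0.29255273^2 + 0.50749089^2 + 0.59155177^2 + 0.01767767^2 + 0.20034054^2) = 0.85645574
U = k * uc = 2.58 * 0.85645574
U = 2.2097

2.2097


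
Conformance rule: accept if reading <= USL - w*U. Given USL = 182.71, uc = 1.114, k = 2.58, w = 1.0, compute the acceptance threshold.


U = k * uc = 2.58 * 1.114 = 2.87412
guard band g = w * U = 1.0 * 2.87412 = 2.87412
AL = USL - g = 182.71 - 2.87412
AL = 179.8359

179.8359


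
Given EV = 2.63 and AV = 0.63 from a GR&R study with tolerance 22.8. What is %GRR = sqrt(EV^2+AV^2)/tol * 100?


GRR = sqrt(EV^2 + AV^2) = sqrt(2.63^2 + 0.63^2) = 2.7044038
%GRR = GRR / tol * 100 = 2.7044038 / 22.8 * 100
%GRR = 11.8614

11.8614


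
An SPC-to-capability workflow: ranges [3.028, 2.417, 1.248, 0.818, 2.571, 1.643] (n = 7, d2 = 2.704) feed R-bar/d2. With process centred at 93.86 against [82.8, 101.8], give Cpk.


R_bar = (3.028 + 2.417 + 1.248 + 0.818 + 2.571 + 1.643) / 6 = 1.9541667
sigma = R_bar / d2 = 1.9541667 / 2.704 = 0.72269479
Cp = (USL - LSL)/(6*sigma) = (101.8 - 82.8)/(6*0.72269479) = 4.3817
Cpu = (101.8 - 93.86)/(3*0.72269479) = 3.6622
Cpl = (93.86 - 82.8)/(3*0.72269479) = 5.1013
Cpk = min(Cpu, Cpl) = 3.6622

3.6622


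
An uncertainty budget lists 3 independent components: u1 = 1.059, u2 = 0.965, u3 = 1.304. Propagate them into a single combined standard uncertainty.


uc = sqrt(1.059^2 + 0.965^2 + 1.304^2)
uc = sqrt(3.753122)
uc = 1.9373

1.9373


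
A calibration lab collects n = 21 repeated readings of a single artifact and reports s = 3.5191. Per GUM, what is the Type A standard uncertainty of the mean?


u_A = s / sqrt(n)
u_A = 3.5191 / sqrt(21)
u_A = 3.5191 / 4.5825757
u_A = 0.7679

0.7679


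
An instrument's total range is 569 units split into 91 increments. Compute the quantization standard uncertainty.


resolution = range / divisions
resolution = 569 / 91 = 6.2527473
u_res = resolution / (2*sqrt(3))
u_res = 6.2527473 / 3.4641016
u_res = 1.8050

1.8050


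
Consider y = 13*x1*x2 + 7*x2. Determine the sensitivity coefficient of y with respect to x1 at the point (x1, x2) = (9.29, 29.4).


y = 13*x1*x2 + 7*x2
dy/dx1 = 13*x2
Evaluate at x2 = 29.4: c1 = 13 * 29.4
c1 = 382.2000

382.2000


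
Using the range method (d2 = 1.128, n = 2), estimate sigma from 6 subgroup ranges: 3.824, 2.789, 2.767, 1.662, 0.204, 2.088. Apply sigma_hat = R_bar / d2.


R_bar = (3.824 + 2.789 + 2.767 + 1.662 + 0.204 + 2.088) / 6
R_bar = 13.334 / 6 = 2.2223333
sigma_hat = R_bar / d2 = 2.2223333 / 1.128 = 1.9702

1.9702


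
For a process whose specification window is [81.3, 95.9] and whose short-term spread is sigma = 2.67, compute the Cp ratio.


Cp = (USL - LSL) / (6 * sigma)
= (95.9 - 81.3) / (6 * 2.67)
= 14.6000 / 16.0200
= 0.9114

0.9114


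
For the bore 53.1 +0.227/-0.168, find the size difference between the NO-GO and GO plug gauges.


GO = nominal - lower_tol (smallest hole = maximum material condition)
GO = 53.1 - 0.168 = 52.932
NO-GO = nominal + upper_tol (largest hole = least material condition)
NO-GO = 53.1 + 0.227 = 53.327
spread = NO-GO - GO = 53.327 - 52.932 = 0.3950

0.3950


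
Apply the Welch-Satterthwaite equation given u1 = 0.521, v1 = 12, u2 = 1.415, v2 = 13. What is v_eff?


uc = sqrt(u1^2 + u2^2) = sqrt(0.521^2 + 1.415^2) = 1.507868
v_eff = uc^4 / (u1^4/v1 + u2^4/v2)
= 1.507868^4 / (0.521^4/12 + 1.415^4/13)
= 5.1695566 / 0.31451732
v_eff = 16.4365

16.4365


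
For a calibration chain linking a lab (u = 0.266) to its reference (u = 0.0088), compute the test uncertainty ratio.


TUR = u_lab / u_ref
= 0.266 / 0.0088
= 30.2273

30.2273


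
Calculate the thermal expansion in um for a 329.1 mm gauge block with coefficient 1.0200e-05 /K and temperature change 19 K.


dL = L * alpha * dT
= 329.1 * 1.0200e-05 * 19
= 0.0637796 mm
dL_um = 0.0637796 * 1000 = 63.7796 um

63.7796


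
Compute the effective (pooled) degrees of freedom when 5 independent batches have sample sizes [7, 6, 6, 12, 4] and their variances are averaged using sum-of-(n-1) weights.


nu = sum_i (n_i - 1)
nu = ((7 - 1) + (6 - 1) + (6 - 1) + (12 - 1) + (4 - 1))
nu = 6 + 5 + 5 + 11 + 3
nu = 30

30


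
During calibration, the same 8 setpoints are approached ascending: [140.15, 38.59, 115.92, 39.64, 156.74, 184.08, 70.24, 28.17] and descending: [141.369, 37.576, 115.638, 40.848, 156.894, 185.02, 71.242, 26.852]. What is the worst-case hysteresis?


|140.15 - 141.369| = 1.2190
|38.59 - 37.576| = 1.0140
|115.92 - 115.638| = 0.2820
|39.64 - 40.848| = 1.2080
|156.74 - 156.894| = 0.1540
|184.08 - 185.02| = 0.9400
|70.24 - 71.242| = 1.0020
|28.17 - 26.852| = 1.3180
hysteresis = max(diffs) = 1.3180

1.3180


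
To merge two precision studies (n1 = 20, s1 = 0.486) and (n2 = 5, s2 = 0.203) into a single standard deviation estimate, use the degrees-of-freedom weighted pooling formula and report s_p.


s_p = sqrt(((n1-1)*s1^2 + (n2-1)*s2^2) / (n1+n2-2))
numerator = (20-1)*0.486^2 + (5-1)*0.203^2 = 4.487724 + 0.164836 = 4.65256
denominator = 20 + 5 - 2 = 23
s_p^2 = 4.65256 / 23 = 0.20228522
s_p = sqrt(0.20228522) = 0.4498

0.4498


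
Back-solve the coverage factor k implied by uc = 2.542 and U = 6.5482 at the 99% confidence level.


k = U / uc
k = 6.5482 / 2.542
k = 2.576

2.576


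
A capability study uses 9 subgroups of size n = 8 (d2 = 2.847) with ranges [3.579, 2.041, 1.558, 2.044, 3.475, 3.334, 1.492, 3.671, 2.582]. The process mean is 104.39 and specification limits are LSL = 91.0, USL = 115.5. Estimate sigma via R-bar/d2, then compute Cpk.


R_bar = (3.579 + 2.041 + 1.558 + 2.044 + 3.475 + 3.334 + 1.492 + 3.671 + 2.582) / 9 = 2.6417778
sigma = R_bar / d2 = 2.6417778 / 2.847 = 0.92791633
Cp = (USL - LSL)/(6*sigma) = (115.5 - 91.0)/(6*0.92791633) = 4.4005
Cpu = (115.5 - 104.39)/(3*0.92791633) = 3.9910
Cpl = (104.39 - 91.0)/(3*0.92791633) = 4.8101
Cpk = min(Cpu, Cpl) = 3.9910

3.9910


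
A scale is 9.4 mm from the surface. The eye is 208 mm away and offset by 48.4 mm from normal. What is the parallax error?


error = h * offset / d
= 9.4 * 48.4 / 208
= 2.1873

2.1873


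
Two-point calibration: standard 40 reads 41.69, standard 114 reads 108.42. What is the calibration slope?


slope = (y2 - y1) / (x2 - x1)
= (108.42 - 41.69) / (114 - 40)
= 66.7300 / 74
= 0.9018

0.9018


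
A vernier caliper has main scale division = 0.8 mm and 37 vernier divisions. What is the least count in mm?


LC = MSD / n_div
= 0.8 / 37
= 0.0216

0.0216


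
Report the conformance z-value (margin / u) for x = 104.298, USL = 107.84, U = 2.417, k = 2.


u = U / k = 2.417 / 2 = 1.2085
margin = |USL - x| = |107.84 - 104.298| = 3.542
z = margin / u = 3.542 / 1.2085
z = 2.9309

2.9309


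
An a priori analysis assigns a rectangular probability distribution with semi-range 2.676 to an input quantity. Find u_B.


u_B = half_width / sqrt(3)
u_B = 2.676 / 1.7320508
u_B = 1.5450

1.5450


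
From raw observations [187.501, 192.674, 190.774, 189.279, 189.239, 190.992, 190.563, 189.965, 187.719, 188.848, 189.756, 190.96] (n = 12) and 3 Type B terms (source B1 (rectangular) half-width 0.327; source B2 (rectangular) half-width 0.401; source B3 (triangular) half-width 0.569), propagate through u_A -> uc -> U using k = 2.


mean = (187.501 + 192.674 + 190.774 + 189.279 + 189.239 + 190.992 + 190.563 + 189.965 + 187.719 + 188.848 + 189.756 + 190.96) / 12 = 189.8558333
s = sqrt(sum((x - mean)^2)/(n-1)) = 1.4665161
u_A = s / sqrt(n) = 1.4665161 / sqrt(12) = 0.42334673
u_B1 = 0.327 / sqrt(3) = 0.18879354
u_B2 = 0.401 / sqrt(3) = 0.23151746
u_B3 = 0.569 / sqrt(6) = 0.23229328
uc = sqrt(0.42334673^2 + 0.18879354^2 + 0.23151746^2 + 0.23229328^2) = 0.56782564
U = k * uc = 2 * 0.56782564
U = 1.1357

1.1357


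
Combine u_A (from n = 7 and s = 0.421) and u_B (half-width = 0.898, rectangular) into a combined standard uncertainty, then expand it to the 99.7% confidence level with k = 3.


u_A = s / sqrt(n) = 0.421 / sqrt(7) = 0.15912304
u_B = half_width / sqrt(3) = 0.898 / sqrt(3) = 0.51846054
uc = sqrt(u_A^2 + u_B^2) = sqrt(0.15912304^2 + 0.51846054^2) = 0.54232967
U = k * uc = 3 * 0.54232967
U = 1.6270

1.6270


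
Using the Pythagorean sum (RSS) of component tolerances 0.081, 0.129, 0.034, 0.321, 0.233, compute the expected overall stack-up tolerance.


RSS = sqrt(0.081^2 + 0.129^2 + 0.034^2 + 0.321^2 + 0.233^2)
= sqrt(0.181688)
= 0.4262

0.4262


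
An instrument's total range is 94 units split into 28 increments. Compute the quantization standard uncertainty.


resolution = range / divisions
resolution = 94 / 28 = 3.3571429
u_res = resolution / (2*sqrt(3))
u_res = 3.3571429 / 3.4641016
u_res = 0.9691

0.9691


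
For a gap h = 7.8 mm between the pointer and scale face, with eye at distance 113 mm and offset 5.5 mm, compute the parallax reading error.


error = h * offset / d
= 7.8 * 5.5 / 113
= 0.3796

0.3796


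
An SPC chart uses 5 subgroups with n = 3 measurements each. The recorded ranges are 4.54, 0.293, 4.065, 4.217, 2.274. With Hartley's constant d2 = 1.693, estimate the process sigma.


R_bar = (4.54 + 0.293 + 4.065 + 4.217 + 2.274) / 5
R_bar = 15.389 / 5 = 3.0778
sigma_hat = R_bar / d2 = 3.0778 / 1.693 = 1.8180

1.8180


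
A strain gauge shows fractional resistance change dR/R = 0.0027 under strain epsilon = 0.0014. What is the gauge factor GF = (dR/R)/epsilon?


GF = (dR/R) / epsilon
= 0.0027 / 0.0014
= 1.9286

1.9286


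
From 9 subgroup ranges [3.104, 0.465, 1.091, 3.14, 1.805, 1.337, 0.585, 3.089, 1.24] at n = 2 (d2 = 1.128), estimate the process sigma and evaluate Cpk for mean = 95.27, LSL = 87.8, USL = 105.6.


R_bar = (3.104 + 0.465 + 1.091 + 3.14 + 1.805 + 1.337 + 0.585 + 3.089 + 1.24) / 9 = 1.7617778
sigma = R_bar / d2 = 1.7617778 / 1.128 = 1.5618598
Cp = (USL - LSL)/(6*sigma) = (105.6 - 87.8)/(6*1.5618598) = 1.8994
Cpu = (105.6 - 95.27)/(3*1.5618598) = 2.2046
Cpl = (95.27 - 87.8)/(3*1.5618598) = 1.5943
Cpk = min(Cpu, Cpl) = 1.5943

1.5943


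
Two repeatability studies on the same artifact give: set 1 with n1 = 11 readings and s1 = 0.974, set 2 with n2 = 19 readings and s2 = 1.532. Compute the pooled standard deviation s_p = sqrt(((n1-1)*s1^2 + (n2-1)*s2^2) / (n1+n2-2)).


s_p = sqrt(((n1-1)*s1^2 + (n2-1)*s2^2) / (n1+n2-2))
numerator = (11-1)*0.974^2 + (19-1)*1.532^2 = 9.48676 + 42.246432 = 51.733192
denominator = 11 + 19 - 2 = 28
s_p^2 = 51.733192 / 28 = 1.847614
s_p = sqrt(1.847614) = 1.3593

1.3593


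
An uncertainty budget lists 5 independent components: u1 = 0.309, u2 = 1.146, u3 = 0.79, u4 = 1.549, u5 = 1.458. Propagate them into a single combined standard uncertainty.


uc = sqrt(0.309^2 + 1.146^2 + 0.79^2 + 1.549^2 + 1.458^2)
uc = sqrt(6.558062)
uc = 2.5609

2.5609


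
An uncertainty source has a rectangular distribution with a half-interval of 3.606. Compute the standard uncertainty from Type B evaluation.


u_B = half_width / sqrt(3)
u_B = 3.606 / 1.7320508
u_B = 2.0819

2.0819


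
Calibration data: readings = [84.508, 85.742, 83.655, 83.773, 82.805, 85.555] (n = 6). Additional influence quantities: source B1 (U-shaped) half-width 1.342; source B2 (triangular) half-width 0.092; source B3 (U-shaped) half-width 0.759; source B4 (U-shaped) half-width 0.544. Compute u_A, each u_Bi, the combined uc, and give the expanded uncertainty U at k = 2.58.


mean = (84.508 + 85.742 + 83.655 + 83.773 + 82.805 + 85.555) / 6 = 84.33966667
s = sqrt(sum((x - mean)^2)/(n-1)) = 1.1503905
u_A = s / sqrt(n) = 1.1503905 / sqrt(6) = 0.46964495
u_B1 = 1.342 / sqrt(2) = 0.9489373
u_B2 = 0.092 / sqrt(6) = 0.037558843
u_B3 = 0.759 / sqrt(2) = 0.53669405
u_B4 = 0.544 / sqrt(2) = 0.38466609
uc = sqrt(0.46964495^2 + 0.9489373^2 + 0.037558843^2 + 0.53669405^2 + 0.38466609^2) = 1.248386
U = k * uc = 2.58 * 1.248386
U = 3.2208

3.2208


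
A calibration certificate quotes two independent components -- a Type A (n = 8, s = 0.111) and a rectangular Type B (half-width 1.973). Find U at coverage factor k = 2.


u_A = s / sqrt(n) = 0.111 / sqrt(8) = 0.039244426
u_B = half_width / sqrt(3) = 1.973 / sqrt(3) = 1.1391121
uc = sqrt(u_A^2 + u_B^2) = sqrt(0.039244426^2 + 1.1391121^2) = 1.1397879
U = k * uc = 2 * 1.1397879
U = 2.2796

2.2796


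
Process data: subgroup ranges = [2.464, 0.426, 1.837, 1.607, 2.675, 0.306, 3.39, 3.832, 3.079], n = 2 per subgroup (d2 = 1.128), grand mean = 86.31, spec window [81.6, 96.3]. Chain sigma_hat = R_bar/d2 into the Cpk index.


R_bar = (2.464 + 0.426 + 1.837 + 1.607 + 2.675 + 0.306 + 3.39 + 3.832 + 3.079) / 9 = 2.1795556
sigma = R_bar / d2 = 2.1795556 / 1.128 = 1.9322301
Cp = (USL - LSL)/(6*sigma) = (96.3 - 81.6)/(6*1.9322301) = 1.2680
Cpu = (96.3 - 86.31)/(3*1.9322301) = 1.7234
Cpl = (86.31 - 81.6)/(3*1.9322301) = 0.8125
Cpk = min(Cpu, Cpl) = 0.8125

0.8125


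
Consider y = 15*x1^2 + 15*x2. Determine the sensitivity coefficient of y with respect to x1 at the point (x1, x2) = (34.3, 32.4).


y = 15*x1^2 + 15*x2
dy/dx1 = 2*15*x1
Evaluate at x1 = 34.3: c1 = 30 * 34.3
c1 = 1029.0000

1029.0000


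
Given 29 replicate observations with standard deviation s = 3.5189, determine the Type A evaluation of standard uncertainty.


u_A = s / sqrt(n)
u_A = 3.5189 / sqrt(29)
u_A = 3.5189 / 5.3851648
u_A = 0.6534

0.6534


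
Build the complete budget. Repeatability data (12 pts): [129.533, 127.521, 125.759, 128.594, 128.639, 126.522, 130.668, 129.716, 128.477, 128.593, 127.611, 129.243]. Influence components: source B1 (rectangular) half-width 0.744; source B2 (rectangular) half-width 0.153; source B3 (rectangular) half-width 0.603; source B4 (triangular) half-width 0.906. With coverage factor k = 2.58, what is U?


mean = (129.533 + 127.521 + 125.759 + 128.594 + 128.639 + 126.522 + 130.668 + 129.716 + 128.477 + 128.593 + 127.611 + 129.243) / 12 = 128.4063333
s = sqrt(sum((x - mean)^2)/(n-1)) = 1.3785499
u_A = s / sqrt(n) = 1.3785499 / sqrt(12) = 0.39795308
u_B1 = 0.744 / sqrt(3) = 0.4295486
u_B2 = 0.153 / sqrt(3) = 0.088334591
u_B3 = 0.603 / sqrt(3) = 0.34814221
u_B4 = 0.906 / sqrt(6) = 0.36987295
uc = sqrt(0.39795308^2 + 0.4295486^2 + 0.088334591^2 + 0.34814221^2 + 0.36987295^2) = 0.78018629
U = k * uc = 2.58 * 0.78018629
U = 2.0129

2.0129


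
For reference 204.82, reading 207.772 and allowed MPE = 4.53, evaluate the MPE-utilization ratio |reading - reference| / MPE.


e = indication - reference = 207.772 - 204.82 = 2.9520
|e| = 2.9520
ratio = |e| / MPE = 2.9520 / 4.53
ratio = 0.6517

0.6517


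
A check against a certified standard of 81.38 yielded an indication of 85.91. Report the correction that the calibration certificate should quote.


Correction = standard - reading
= 81.38 - 85.91
= -4.5300

-4.5300


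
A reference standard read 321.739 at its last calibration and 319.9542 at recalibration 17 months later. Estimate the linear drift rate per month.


rate = (v2 - v1) / months
= (319.9542 - 321.739) / 17
= -1.7848 / 17
= -0.1050

-0.1050


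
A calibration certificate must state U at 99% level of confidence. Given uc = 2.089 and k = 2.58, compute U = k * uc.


U = k * uc
U = 2.58 * 2.089
U = 5.3896

5.3896


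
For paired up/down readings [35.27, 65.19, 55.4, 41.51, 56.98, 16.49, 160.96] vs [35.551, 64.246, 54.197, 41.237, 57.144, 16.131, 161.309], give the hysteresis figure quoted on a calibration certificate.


|35.27 - 35.551| = 0.2810
|65.19 - 64.246| = 0.9440
|55.4 - 54.197| = 1.2030
|41.51 - 41.237| = 0.2730
|56.98 - 57.144| = 0.1640
|16.49 - 16.131| = 0.3590
|160.96 - 161.309| = 0.3490
hysteresis = max(diffs) = 1.2030

1.2030


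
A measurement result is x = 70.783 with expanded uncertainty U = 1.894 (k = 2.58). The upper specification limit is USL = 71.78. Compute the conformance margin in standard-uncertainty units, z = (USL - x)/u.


u = U / k = 1.894 / 2.58 = 0.73410853
margin = |USL - x| = |71.78 - 70.783| = 0.997
z = margin / u = 0.997 / 0.73410853
z = 1.3581

1.3581


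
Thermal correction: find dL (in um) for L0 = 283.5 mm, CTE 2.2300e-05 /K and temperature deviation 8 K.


dL = L * alpha * dT
= 283.5 * 2.2300e-05 * 8
= 0.0505764 mm
dL_um = 0.0505764 * 1000 = 50.5764 um

50.5764


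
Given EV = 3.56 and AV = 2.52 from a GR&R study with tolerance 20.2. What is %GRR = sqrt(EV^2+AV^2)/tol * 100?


GRR = sqrt(EV^2 + AV^2) = sqrt(3.56^2 + 2.52^2) = 4.3616511
%GRR = GRR / tol * 100 = 4.3616511 / 20.2 * 100
%GRR = 21.5923

21.5923


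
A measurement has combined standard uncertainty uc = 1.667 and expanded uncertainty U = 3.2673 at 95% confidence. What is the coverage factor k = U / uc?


k = U / uc
k = 3.2673 / 1.667
k = 1.96

1.96


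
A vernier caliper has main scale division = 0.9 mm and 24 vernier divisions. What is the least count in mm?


LC = MSD / n_div
= 0.9 / 24
= 0.0375

0.0375


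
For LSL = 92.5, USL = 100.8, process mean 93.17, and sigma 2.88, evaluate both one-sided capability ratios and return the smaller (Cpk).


Cpu = (USL - mean) / (3*sigma) = (100.8 - 93.17) / (3*2.88) = 0.8831
Cpl = (mean - LSL) / (3*sigma) = (93.17 - 92.5) / (3*2.88) = 0.0775
Cpk = min(Cpu, Cpl) = 0.0775

0.0775


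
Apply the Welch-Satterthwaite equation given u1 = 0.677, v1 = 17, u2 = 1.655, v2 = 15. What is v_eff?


uc = sqrt(u1^2 + u2^2) = sqrt(0.677^2 + 1.655^2) = 1.7881146
v_eff = uc^4 / (u1^4/v1 + u2^4/v2)
= 1.7881146^4 / (0.677^4/17 + 1.655^4/15)
= 10.223071 / 0.51250732
v_eff = 19.9472

19.9472


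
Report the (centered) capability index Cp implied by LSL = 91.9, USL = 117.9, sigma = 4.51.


Cp = (USL - LSL) / (6 * sigma)
= (117.9 - 91.9) / (6 * 4.51)
= 26.0000 / 27.0600
= 0.9608

0.9608


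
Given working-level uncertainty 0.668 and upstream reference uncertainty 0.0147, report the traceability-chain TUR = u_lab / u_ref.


TUR = u_lab / u_ref
= 0.668 / 0.0147
= 45.4422

45.4422


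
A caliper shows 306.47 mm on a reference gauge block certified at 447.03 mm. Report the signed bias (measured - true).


Systematic error = measured - true
= 306.47 - 447.03
= -140.5600

-140.5600


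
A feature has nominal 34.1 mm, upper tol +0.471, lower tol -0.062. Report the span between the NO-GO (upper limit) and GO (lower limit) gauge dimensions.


GO = nominal - lower_tol (smallest hole = maximum material condition)
GO = 34.1 - 0.062 = 34.038
NO-GO = nominal + upper_tol (largest hole = least material condition)
NO-GO = 34.1 + 0.471 = 34.571
spread = NO-GO - GO = 34.571 - 34.038 = 0.5330

0.5330


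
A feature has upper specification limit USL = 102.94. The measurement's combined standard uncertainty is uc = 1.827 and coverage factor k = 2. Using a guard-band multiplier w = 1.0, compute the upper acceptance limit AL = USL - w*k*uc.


U = k * uc = 2 * 1.827 = 3.654
guard band g = w * U = 1.0 * 3.654 = 3.654
AL = USL - g = 102.94 - 3.654
AL = 99.2860

99.2860


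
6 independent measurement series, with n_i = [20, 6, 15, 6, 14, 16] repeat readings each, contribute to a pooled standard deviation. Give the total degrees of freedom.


nu = sum_i (n_i - 1)
nu = ((20 - 1) + (6 - 1) + (15 - 1) + (6 - 1) + (14 - 1) + (16 - 1))
nu = 19 + 5 + 14 + 5 + 13 + 15
nu = 71

71


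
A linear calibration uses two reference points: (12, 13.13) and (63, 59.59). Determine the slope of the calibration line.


slope = (y2 - y1) / (x2 - x1)
= (59.59 - 13.13) / (63 - 12)
= 46.4600 / 51
= 0.9110

0.9110


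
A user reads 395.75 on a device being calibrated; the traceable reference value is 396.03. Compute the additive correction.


Correction = standard - reading
= 396.03 - 395.75
= 0.2800

0.2800


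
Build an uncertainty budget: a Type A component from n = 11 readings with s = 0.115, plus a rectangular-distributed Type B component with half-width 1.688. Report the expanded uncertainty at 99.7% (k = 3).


u_A = s / sqrt(n) = 0.115 / sqrt(11) = 0.034673805
u_B = half_width / sqrt(3) = 1.688 / sqrt(3) = 0.97456725
uc = sqrt(u_A^2 + u_B^2) = sqrt(0.034673805^2 + 0.97456725^2) = 0.97518388
U = k * uc = 3 * 0.97518388
U = 2.9256

2.9256


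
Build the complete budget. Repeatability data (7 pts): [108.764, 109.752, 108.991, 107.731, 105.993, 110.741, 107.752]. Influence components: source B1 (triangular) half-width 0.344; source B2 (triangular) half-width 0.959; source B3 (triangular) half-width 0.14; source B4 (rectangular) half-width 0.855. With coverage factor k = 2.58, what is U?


mean = (108.764 + 109.752 + 108.991 + 107.731 + 105.993 + 110.741 + 107.752) / 7 = 108.532
s = sqrt(sum((x - mean)^2)/(n-1)) = 1.5453753
u_A = s / sqrt(n) = 1.5453753 / sqrt(7) = 0.58409696
u_B1 = 0.344 / sqrt(6) = 0.14043741
u_B2 = 0.959 / sqrt(6) = 0.39151011
u_B3 = 0.14 / sqrt(6) = 0.057154761
u_B4 = 0.855 / sqrt(3) = 0.49363448
uc = sqrt(0.58409696^2 + 0.14043741^2 + 0.39151011^2 + 0.057154761^2 + 0.49363448^2) = 0.87241834
U = k * uc = 2.58 * 0.87241834
U = 2.2508

2.2508


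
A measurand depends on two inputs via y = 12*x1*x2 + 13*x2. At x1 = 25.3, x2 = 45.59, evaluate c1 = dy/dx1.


y = 12*x1*x2 + 13*x2
dy/dx1 = 12*x2
Evaluate at x2 = 45.59: c1 = 12 * 45.59
c1 = 547.0800

547.0800


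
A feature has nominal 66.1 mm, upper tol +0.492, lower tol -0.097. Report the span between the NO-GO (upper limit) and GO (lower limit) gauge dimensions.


GO = nominal - lower_tol (smallest hole = maximum material condition)
GO = 66.1 - 0.097 = 66.003
NO-GO = nominal + upper_tol (largest hole = least material condition)
NO-GO = 66.1 + 0.492 = 66.592
spread = NO-GO - GO = 66.592 - 66.003 = 0.5890

0.5890


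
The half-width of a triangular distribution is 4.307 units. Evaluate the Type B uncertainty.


u_B = half_width / sqrt(6)
u_B = 4.307 / 2.4494897
u_B = 1.7583

1.7583


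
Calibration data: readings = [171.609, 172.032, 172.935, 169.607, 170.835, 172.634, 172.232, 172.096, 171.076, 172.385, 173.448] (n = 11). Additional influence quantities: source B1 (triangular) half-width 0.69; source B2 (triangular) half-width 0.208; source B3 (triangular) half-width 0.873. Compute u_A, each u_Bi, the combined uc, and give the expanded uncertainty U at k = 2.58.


mean = (171.609 + 172.032 + 172.935 + 169.607 + 170.835 + 172.634 + 172.232 + 172.096 + 171.076 + 172.385 + 173.448) / 11 = 171.899
s = sqrt(sum((x - mean)^2)/(n-1)) = 1.0753276
u_A = s / sqrt(n) = 1.0753276 / sqrt(11) = 0.32422347
u_B1 = 0.69 / sqrt(6) = 0.28169132
u_B2 = 0.208 / sqrt(6) = 0.084915644
u_B3 = 0.873 / sqrt(6) = 0.35640076
uc = sqrt(0.32422347^2 + 0.28169132^2 + 0.084915644^2 + 0.35640076^2) = 0.56453789
U = k * uc = 2.58 * 0.56453789
U = 1.4565

1.4565


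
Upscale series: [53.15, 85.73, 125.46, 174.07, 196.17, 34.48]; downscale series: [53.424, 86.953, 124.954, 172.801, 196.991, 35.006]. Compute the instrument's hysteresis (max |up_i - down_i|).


|53.15 - 53.424| = 0.2740
|85.73 - 86.953| = 1.2230
|125.46 - 124.954| = 0.5060
|174.07 - 172.801| = 1.2690
|196.17 - 196.991| = 0.8210
|34.48 - 35.006| = 0.5260
hysteresis = max(diffs) = 1.2690

1.2690


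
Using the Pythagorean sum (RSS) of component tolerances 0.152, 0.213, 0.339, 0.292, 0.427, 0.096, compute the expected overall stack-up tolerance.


RSS = sqrt(0.152^2 + 0.213^2 + 0.339^2 + 0.292^2 + 0.427^2 + 0.096^2)
= sqrt(0.460203)
= 0.6784

0.6784


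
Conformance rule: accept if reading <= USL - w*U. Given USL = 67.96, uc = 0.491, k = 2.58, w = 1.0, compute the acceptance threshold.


U = k * uc = 2.58 * 0.491 = 1.26678
guard band g = w * U = 1.0 * 1.26678 = 1.26678
AL = USL - g = 67.96 - 1.26678
AL = 66.6932

66.6932


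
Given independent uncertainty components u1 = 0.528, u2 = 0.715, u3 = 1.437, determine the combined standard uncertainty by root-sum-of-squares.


uc = sqrt(0.528^2 + 0.715^2 + 1.437^2)
uc = sqrt(2.854978)
uc = 1.6897

1.6897


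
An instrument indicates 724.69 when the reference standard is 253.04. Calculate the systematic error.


Systematic error = measured - true
= 724.69 - 253.04
= 471.6500

471.6500


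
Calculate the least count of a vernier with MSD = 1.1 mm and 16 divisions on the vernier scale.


LC = MSD / n_div
= 1.1 / 16
= 0.0688

0.0688


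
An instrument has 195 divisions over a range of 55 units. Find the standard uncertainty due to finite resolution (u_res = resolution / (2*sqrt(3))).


resolution = range / divisions
resolution = 55 / 195 = 0.28205128
u_res = resolution / (2*sqrt(3))
u_res = 0.28205128 / 3.4641016
u_res = 0.0814

0.0814


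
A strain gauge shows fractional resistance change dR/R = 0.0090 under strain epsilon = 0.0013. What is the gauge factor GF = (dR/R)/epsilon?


GF = (dR/R) / epsilon
= 0.0090 / 0.0013
= 6.9231

6.9231


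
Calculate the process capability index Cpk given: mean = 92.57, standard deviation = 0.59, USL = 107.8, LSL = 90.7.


Cpu = (USL - mean) / (3*sigma) = (107.8 - 92.57) / (3*0.59) = 8.6045
Cpl = (mean - LSL) / (3*sigma) = (92.57 - 90.7) / (3*0.59) = 1.0565
Cpk = min(Cpu, Cpl) = 1.0565

1.0565


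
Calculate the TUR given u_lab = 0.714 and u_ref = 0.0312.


TUR = u_lab / u_ref
= 0.714 / 0.0312
= 22.8846

22.8846


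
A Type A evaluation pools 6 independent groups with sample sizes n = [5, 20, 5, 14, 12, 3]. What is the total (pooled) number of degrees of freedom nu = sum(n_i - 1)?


nu = sum_i (n_i - 1)
nu = ((5 - 1) + (20 - 1) + (5 - 1) + (14 - 1) + (12 - 1) + (3 - 1))
nu = 4 + 19 + 4 + 13 + 11 + 2
nu = 53

53


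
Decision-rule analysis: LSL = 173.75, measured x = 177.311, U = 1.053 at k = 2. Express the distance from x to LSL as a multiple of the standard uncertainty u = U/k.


u = U / k = 1.053 / 2 = 0.5265
margin = |LSL - x| = |173.75 - 177.311| = 3.561
z = margin / u = 3.561 / 0.5265
z = 6.7635

6.7635


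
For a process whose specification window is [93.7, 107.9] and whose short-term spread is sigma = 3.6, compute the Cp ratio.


Cp = (USL - LSL) / (6 * sigma)
= (107.9 - 93.7) / (6 * 3.6)
= 14.2000 / 21.6000
= 0.6574

0.6574


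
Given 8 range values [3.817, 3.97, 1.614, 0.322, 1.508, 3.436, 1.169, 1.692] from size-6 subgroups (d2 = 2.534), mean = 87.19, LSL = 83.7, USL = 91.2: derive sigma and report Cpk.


R_bar = (3.817 + 3.97 + 1.614 + 0.322 + 1.508 + 3.436 + 1.169 + 1.692) / 8 = 2.191
sigma = R_bar / d2 = 2.191 / 2.534 = 0.86464088
Cp = (USL - LSL)/(6*sigma) = (91.2 - 83.7)/(6*0.86464088) = 1.4457
Cpu = (91.2 - 87.19)/(3*0.86464088) = 1.5459
Cpl = (87.19 - 83.7)/(3*0.86464088) = 1.3455
Cpk = min(Cpu, Cpl) = 1.3455

1.3455


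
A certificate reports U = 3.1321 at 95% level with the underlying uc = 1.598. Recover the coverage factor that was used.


k = U / uc
k = 3.1321 / 1.598
k = 1.96

1.96


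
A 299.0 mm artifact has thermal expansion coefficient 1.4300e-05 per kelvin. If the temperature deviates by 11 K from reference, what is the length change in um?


dL = L * alpha * dT
= 299.0 * 1.4300e-05 * 11
= 0.0470327 mm
dL_um = 0.0470327 * 1000 = 47.0327 um

47.0327


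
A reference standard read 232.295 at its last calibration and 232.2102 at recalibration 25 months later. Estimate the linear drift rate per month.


rate = (v2 - v1) / months
= (232.2102 - 232.295) / 25
= -0.0848 / 25
= -0.0034

-0.0034


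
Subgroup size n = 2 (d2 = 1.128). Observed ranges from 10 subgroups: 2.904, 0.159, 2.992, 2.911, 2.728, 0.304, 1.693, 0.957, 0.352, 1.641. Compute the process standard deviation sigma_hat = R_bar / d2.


R_bar = (2.904 + 0.159 + 2.992 + 2.911 + 2.728 + 0.304 + 1.693 + 0.957 + 0.352 + 1.641) / 10
R_bar = 16.641 / 10 = 1.6641
sigma_hat = R_bar / d2 = 1.6641 / 1.128 = 1.4753

1.4753


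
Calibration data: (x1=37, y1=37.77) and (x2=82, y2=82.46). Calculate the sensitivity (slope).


slope = (y2 - y1) / (x2 - x1)
= (82.46 - 37.77) / (82 - 37)
= 44.6900 / 45
= 0.9931

0.9931


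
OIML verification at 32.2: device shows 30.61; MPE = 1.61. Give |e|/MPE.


e = indication - reference = 30.61 - 32.2 = -1.5900
|e| = 1.5900
ratio = |e| / MPE = 1.5900 / 1.61
ratio = 0.9876

0.9876


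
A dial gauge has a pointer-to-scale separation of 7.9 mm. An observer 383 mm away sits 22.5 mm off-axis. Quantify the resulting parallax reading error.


error = h * offset / d
= 7.9 * 22.5 / 383
= 0.4641

0.4641


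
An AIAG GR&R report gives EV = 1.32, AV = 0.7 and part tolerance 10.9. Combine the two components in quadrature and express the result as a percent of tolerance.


GRR = sqrt(EV^2 + AV^2) = sqrt(1.32^2 + 0.7^2) = 1.4941218
%GRR = GRR / tol * 100 = 1.4941218 / 10.9 * 100
%GRR = 13.7075

13.7075


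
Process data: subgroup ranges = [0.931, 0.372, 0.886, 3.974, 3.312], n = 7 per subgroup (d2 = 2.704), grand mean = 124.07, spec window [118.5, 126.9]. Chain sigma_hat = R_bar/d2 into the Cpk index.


R_bar = (0.931 + 0.372 + 0.886 + 3.974 + 3.312) / 5 = 1.895
sigma = R_bar / d2 = 1.895 / 2.704 = 0.70081361
Cp = (USL - LSL)/(6*sigma) = (126.9 - 118.5)/(6*0.70081361) = 1.9977
Cpu = (126.9 - 124.07)/(3*0.70081361) = 1.3461
Cpl = (124.07 - 118.5)/(3*0.70081361) = 2.6493
Cpk = min(Cpu, Cpl) = 1.3461

1.3461


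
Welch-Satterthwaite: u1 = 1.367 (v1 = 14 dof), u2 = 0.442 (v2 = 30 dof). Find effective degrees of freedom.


uc = sqrt(u1^2 + u2^2) = sqrt(1.367^2 + 0.442^2) = 1.4366812
v_eff = uc^4 / (u1^4/v1 + u2^4/v2)
= 1.4366812^4 / (1.367^4/14 + 0.442^4/30)
= 4.2603143 / 0.25070071
v_eff = 16.9936

16.9936


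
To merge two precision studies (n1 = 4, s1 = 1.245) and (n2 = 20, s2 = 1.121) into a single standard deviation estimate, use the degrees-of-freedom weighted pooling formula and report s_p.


s_p = sqrt(((n1-1)*s1^2 + (n2-1)*s2^2) / (n1+n2-2))
numerator = (4-1)*1.245^2 + (20-1)*1.121^2 = 4.650075 + 23.876179 = 28.526254
denominator = 4 + 20 - 2 = 22
s_p^2 = 28.526254 / 22 = 1.2966479
s_p = sqrt(1.2966479) = 1.1387

1.1387
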